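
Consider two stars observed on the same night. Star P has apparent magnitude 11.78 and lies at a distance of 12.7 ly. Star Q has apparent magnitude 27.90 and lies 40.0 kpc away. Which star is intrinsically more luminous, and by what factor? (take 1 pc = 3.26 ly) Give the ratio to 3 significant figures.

Star Q is more luminous, by a factor of 37.6.

Star P: d = 12.7 ly / 3.26 = 3.896 pc
Star P: M = m − 5 log₁₀ d + 5 = 11.78 − 5·0.5906 + 5 = 13.827
Star Q: d = 40.0 kpc = 40000 pc
Star Q: M = m − 5 log₁₀ d + 5 = 27.90 − 5·4.6021 + 5 = 9.890
ΔM = M_P − M_Q = 13.827 − (9.890) = 3.937; smaller M is more luminous → Star Q.
L ratio = 10^(0.4 |ΔM|) = 10^1.575 = 37.58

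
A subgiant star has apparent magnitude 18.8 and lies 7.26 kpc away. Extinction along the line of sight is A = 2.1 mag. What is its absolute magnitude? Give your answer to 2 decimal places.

M ≈ 2.40

d = 7.26 kpc = 7260 pc
5 log₁₀(d/10 pc) = 5 log₁₀(7260) − 5 = 14.305
M = m − 5 log₁₀(d/10) − A = 18.8 − 14.305 − 2.1 = 2.395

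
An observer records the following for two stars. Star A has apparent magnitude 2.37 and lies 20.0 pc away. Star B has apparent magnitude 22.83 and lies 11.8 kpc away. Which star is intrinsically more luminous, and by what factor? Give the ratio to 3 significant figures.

Star A: M = m − 5 log₁₀ d + 5 = 2.37 − 5·1.3010 + 5 = 0.865
Star B: d = 11.8 kpc = 11800 pc
Star B: M = m − 5 log₁₀ d + 5 = 22.83 − 5·4.0719 + 5 = 7.471
ΔM = M_A − M_B = 0.865 − (7.471) = -6.606; smaller M is more luminous → Star A.
L ratio = 10^(0.4 |ΔM|) = 10^2.642 = 438.8

Star A is more luminous, by a factor of 439.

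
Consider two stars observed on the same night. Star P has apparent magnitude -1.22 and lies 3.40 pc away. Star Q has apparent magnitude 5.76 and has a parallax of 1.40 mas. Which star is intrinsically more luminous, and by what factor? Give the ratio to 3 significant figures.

Star P: M = m − 5 log₁₀ d + 5 = -1.22 − 5·0.5315 + 5 = 1.123
Star Q: p = 1.40 mas = 1.40×10^-3″ → d = 1/p = 714.3 pc
Star Q: M = m − 5 log₁₀ d + 5 = 5.76 − 5·2.8539 + 5 = -3.509
ΔM = M_P − M_Q = 1.123 − (-3.509) = 4.632; smaller M is more luminous → Star Q.
L ratio = 10^(0.4 |ΔM|) = 10^1.853 = 71.25

Star Q is more luminous, by a factor of 71.3.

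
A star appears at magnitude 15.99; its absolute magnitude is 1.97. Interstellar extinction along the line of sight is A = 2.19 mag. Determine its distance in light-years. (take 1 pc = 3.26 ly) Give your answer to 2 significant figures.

m − M = 5 log₁₀(d/10 pc) + A  ⇒  15.99 − (1.97) − 2.19 = 5 log₁₀(d/10)
11.830 = 5 log₁₀(d/10)
log₁₀ d = (m − M − A)/5 + 1 = 3.3660
d = 10^3.3660 = 2323 pc
= 7572 ly

d ≈ 7600 ly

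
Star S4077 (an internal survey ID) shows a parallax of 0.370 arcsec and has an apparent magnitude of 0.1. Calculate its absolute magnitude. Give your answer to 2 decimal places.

M ≈ 2.94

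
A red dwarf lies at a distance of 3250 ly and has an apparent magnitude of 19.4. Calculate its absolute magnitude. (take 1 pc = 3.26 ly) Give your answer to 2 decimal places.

d = 3250 ly / 3.26 = 996.9 pc
5 log₁₀(d/10 pc) = 5 log₁₀(996.9) − 5 = 9.993
M = m − 5 log₁₀(d/10) = 19.4 − 9.993 = 9.407

M ≈ 9.41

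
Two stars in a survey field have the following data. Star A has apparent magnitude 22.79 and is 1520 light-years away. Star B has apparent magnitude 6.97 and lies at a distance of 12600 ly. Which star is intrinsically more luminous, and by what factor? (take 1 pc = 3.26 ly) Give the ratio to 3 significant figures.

Star B is more luminous, by a factor of 1.46×10^8.

Star A: d = 1520 ly / 3.26 = 466.3 pc
Star A: M = m − 5 log₁₀ d + 5 = 22.79 − 5·2.6686 + 5 = 14.447
Star B: d = 12600 ly / 3.26 = 3865 pc
Star B: M = m − 5 log₁₀ d + 5 = 6.97 − 5·3.5872 + 5 = -5.966
ΔM = M_A − M_B = 14.447 − (-5.966) = 20.413; smaller M is more luminous → Star B.
L ratio = 10^(0.4 |ΔM|) = 10^8.165 = 1.462×10^8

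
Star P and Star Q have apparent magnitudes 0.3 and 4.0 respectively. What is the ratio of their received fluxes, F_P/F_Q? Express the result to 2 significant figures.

F_P/F_Q ≈ 30

Δm = 0.3 − (4.0) = -3.7
Flux ratio = 10^(−0.4 Δm) = 10^(−0.4 × -3.7) = 10^1.480 = 30.20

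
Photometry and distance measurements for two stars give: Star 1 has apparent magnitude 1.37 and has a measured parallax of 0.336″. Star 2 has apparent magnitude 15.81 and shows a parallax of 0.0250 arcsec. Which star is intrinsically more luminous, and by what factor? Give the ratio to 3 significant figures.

Star 1: d = 1/p = 1/0.336″ = 2.976 pc
Star 1: M = m − 5 log₁₀ d + 5 = 1.37 − 5·0.4737 + 5 = 4.002
Star 2: d = 1/p = 1/0.0250″ = 40.00 pc
Star 2: M = m − 5 log₁₀ d + 5 = 15.81 − 5·1.6021 + 5 = 12.800
ΔM = M_1 − M_2 = 4.002 − (12.800) = -8.798; smaller M is more luminous → Star 1.
L ratio = 10^(0.4 |ΔM|) = 10^3.519 = 3305

Star 1 is more luminous, by a factor of 3310.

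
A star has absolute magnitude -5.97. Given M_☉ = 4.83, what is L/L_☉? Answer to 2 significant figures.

L/L_☉ ≈ 21000

M − M_☉ = -5.97 − 4.83 = -10.800
L/L_☉ = 10^(−0.4 (M − M_☉)) = 10^4.320 = 20890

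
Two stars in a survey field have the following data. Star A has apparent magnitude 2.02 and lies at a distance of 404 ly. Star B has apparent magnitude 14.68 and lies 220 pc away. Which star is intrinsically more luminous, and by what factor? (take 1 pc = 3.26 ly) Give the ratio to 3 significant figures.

Star A is more luminous, by a factor of 36800.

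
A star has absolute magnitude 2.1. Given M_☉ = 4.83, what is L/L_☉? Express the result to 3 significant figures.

L/L_☉ ≈ 12.4

M − M_☉ = 2.1 − 4.83 = -2.730
L/L_☉ = 10^(−0.4 (M − M_☉)) = 10^1.092 = 12.36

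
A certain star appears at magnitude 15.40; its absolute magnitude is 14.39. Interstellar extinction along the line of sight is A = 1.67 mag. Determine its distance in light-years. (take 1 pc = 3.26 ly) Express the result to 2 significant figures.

d ≈ 24 ly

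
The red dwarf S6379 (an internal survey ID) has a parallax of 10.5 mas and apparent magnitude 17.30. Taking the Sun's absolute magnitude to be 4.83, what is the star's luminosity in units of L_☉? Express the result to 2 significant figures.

d = 1/p = 1000/10.5 mas = 95.24 pc
M = m − 5 log₁₀ d + 5 = 17.30 − 5·1.9788 + 5 = 12.406
M − M_☉ = 12.406 − 4.83 = 7.576
L/L_☉ = 10^(−0.4 × 7.576) = 9.324×10^-4

L/L_☉ ≈ 9.3×10^-4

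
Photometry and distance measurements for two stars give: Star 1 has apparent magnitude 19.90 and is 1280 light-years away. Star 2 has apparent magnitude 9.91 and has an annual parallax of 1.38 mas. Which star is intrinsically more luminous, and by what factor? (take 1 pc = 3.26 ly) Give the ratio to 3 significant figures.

Star 2 is more luminous, by a factor of 33700.

Star 1: d = 1280 ly / 3.26 = 392.6 pc
Star 1: M = m − 5 log₁₀ d + 5 = 19.90 − 5·2.5940 + 5 = 11.930
Star 2: p = 1.38 mas = 1.38×10^-3″ → d = 1/p = 724.6 pc
Star 2: M = m − 5 log₁₀ d + 5 = 9.91 − 5·2.8601 + 5 = 0.609
ΔM = M_1 − M_2 = 11.930 − (0.609) = 11.321; smaller M is more luminous → Star 2.
L ratio = 10^(0.4 |ΔM|) = 10^4.528 = 33750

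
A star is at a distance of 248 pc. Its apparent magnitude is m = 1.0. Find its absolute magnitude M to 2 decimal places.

M ≈ -5.97

5 log₁₀(d/10 pc) = 5 log₁₀(248.0) − 5 = 6.972
M = m − 5 log₁₀(d/10) = 1.0 − 6.972 = -5.972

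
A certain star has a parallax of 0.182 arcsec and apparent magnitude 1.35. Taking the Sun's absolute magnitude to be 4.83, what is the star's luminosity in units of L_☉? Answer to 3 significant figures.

L/L_☉ ≈ 7.44

d = 1/p = 1/0.182″ = 5.495 pc
M = m − 5 log₁₀ d + 5 = 1.35 − 5·0.7399 + 5 = 2.650
M − M_☉ = 2.650 − 4.83 = -2.180
L/L_☉ = 10^(−0.4 × -2.180) = 7.445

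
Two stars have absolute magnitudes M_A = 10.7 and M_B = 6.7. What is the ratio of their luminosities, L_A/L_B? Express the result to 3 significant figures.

ΔM = M_A − M_B = 4.0
L_A/L_B = 10^(−0.4 ΔM) = 10^-1.600 = 0.02512

L_A/L_B ≈ 0.0251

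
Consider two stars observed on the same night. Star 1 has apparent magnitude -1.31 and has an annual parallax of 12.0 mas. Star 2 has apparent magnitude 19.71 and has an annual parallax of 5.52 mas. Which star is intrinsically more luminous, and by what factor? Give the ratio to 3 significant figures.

Star 1: p = 12.0 mas = 0.0120″ → d = 1/p = 83.33 pc
Star 1: M = m − 5 log₁₀ d + 5 = -1.31 − 5·1.9208 + 5 = -5.914
Star 2: p = 5.52 mas = 5.52×10^-3″ → d = 1/p = 181.2 pc
Star 2: M = m − 5 log₁₀ d + 5 = 19.71 − 5·2.2581 + 5 = 13.420
ΔM = M_1 − M_2 = -5.914 − (13.420) = -19.334; smaller M is more luminous → Star 1.
L ratio = 10^(0.4 |ΔM|) = 10^7.734 = 5.414×10^7

Star 1 is more luminous, by a factor of 5.41×10^7.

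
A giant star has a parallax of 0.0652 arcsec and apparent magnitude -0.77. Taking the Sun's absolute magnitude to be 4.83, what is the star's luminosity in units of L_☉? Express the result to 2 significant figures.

d = 1/p = 1/0.0652″ = 15.34 pc
M = m − 5 log₁₀ d + 5 = -0.77 − 5·1.1858 + 5 = -1.699
M − M_☉ = -1.699 − 4.83 = -6.529
L/L_☉ = 10^(−0.4 × -6.529) = 408.8

L/L_☉ ≈ 410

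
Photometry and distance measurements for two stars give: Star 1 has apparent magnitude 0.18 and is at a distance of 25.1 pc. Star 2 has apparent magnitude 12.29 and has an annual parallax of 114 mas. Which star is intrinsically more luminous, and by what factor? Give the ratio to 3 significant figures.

Star 1: M = m − 5 log₁₀ d + 5 = 0.18 − 5·1.3997 + 5 = -1.818
Star 2: p = 114 mas = 0.114″ → d = 1/p = 8.772 pc
Star 2: M = m − 5 log₁₀ d + 5 = 12.29 − 5·0.9431 + 5 = 12.575
ΔM = M_1 − M_2 = -1.818 − (12.575) = -14.393; smaller M is more luminous → Star 1.
L ratio = 10^(0.4 |ΔM|) = 10^5.757 = 571700

Star 1 is more luminous, by a factor of 572000.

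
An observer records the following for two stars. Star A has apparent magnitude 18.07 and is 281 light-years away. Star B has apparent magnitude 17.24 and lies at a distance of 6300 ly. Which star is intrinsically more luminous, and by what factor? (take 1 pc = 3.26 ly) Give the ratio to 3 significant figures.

Star B is more luminous, by a factor of 1080.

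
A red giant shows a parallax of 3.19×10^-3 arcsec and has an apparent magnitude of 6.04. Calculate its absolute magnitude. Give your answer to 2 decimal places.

M ≈ -1.44

d = 1/p = 1/3.19×10^-3″ = 313.5 pc
5 log₁₀(d/10 pc) = 5 log₁₀(313.5) − 5 = 7.481
M = m − 5 log₁₀(d/10) = 6.04 − 7.481 = -1.441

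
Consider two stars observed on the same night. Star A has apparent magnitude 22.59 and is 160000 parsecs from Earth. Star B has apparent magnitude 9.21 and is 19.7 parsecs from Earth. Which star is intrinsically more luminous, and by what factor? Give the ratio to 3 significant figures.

Star A is more luminous, by a factor of 293.

Star A: M = m − 5 log₁₀ d + 5 = 22.59 − 5·5.2041 + 5 = 1.569
Star B: M = m − 5 log₁₀ d + 5 = 9.21 − 5·1.2945 + 5 = 7.738
ΔM = M_A − M_B = 1.569 − (7.738) = -6.168; smaller M is more luminous → Star A.
L ratio = 10^(0.4 |ΔM|) = 10^2.467 = 293.3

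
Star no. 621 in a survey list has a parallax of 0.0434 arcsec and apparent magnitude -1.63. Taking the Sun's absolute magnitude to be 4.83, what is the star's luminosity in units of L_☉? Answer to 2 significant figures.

L/L_☉ ≈ 2000

d = 1/p = 1/0.0434″ = 23.04 pc
M = m − 5 log₁₀ d + 5 = -1.63 − 5·1.3625 + 5 = -3.443
M − M_☉ = -3.443 − 4.83 = -8.273
L/L_☉ = 10^(−0.4 × -8.273) = 2037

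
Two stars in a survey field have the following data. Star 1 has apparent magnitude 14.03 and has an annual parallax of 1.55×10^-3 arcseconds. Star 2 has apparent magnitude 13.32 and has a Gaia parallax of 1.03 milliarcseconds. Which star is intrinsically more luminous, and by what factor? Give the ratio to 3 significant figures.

Star 1: d = 1/p = 1/1.55×10^-3″ = 645.2 pc
Star 1: M = m − 5 log₁₀ d + 5 = 14.03 − 5·2.8097 + 5 = 4.982
Star 2: p = 1.03 mas = 1.03×10^-3″ → d = 1/p = 970.9 pc
Star 2: M = m − 5 log₁₀ d + 5 = 13.32 − 5·2.9872 + 5 = 3.384
ΔM = M_1 − M_2 = 4.982 − (3.384) = 1.597; smaller M is more luminous → Star 2.
L ratio = 10^(0.4 |ΔM|) = 10^0.639 = 4.355

Star 2 is more luminous, by a factor of 4.36.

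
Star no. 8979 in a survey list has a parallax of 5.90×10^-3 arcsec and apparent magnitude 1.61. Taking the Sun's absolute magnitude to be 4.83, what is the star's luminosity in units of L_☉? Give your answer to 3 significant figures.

d = 1/p = 1/5.90×10^-3″ = 169.5 pc
M = m − 5 log₁₀ d + 5 = 1.61 − 5·2.2291 + 5 = -4.536
M − M_☉ = -4.536 − 4.83 = -9.366
L/L_☉ = 10^(−0.4 × -9.366) = 5576

L/L_☉ ≈ 5580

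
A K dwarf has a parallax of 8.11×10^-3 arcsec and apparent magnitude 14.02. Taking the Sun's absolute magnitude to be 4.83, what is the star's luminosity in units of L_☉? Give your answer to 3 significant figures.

d = 1/p = 1/8.11×10^-3″ = 123.3 pc
M = m − 5 log₁₀ d + 5 = 14.02 − 5·2.0910 + 5 = 8.565
M − M_☉ = 8.565 − 4.83 = 3.735
L/L_☉ = 10^(−0.4 × 3.735) = 0.03206

L/L_☉ ≈ 0.0321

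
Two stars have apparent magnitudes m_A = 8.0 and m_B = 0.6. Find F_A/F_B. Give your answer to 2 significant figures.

F_A/F_B ≈ 1.1×10^-3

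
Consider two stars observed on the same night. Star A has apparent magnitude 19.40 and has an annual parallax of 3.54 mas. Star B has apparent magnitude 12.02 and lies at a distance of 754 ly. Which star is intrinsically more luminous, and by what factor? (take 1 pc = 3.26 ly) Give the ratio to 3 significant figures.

Star B is more luminous, by a factor of 600.

Star A: p = 3.54 mas = 3.54×10^-3″ → d = 1/p = 282.5 pc
Star A: M = m − 5 log₁₀ d + 5 = 19.40 − 5·2.4510 + 5 = 12.145
Star B: d = 754 ly / 3.26 = 231.3 pc
Star B: M = m − 5 log₁₀ d + 5 = 12.02 − 5·2.3642 + 5 = 5.199
ΔM = M_A − M_B = 12.145 − (5.199) = 6.946; smaller M is more luminous → Star B.
L ratio = 10^(0.4 |ΔM|) = 10^2.778 = 600.2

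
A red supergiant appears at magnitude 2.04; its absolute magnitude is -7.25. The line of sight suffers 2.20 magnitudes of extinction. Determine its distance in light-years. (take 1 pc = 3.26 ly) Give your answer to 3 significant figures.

m − M = 5 log₁₀(d/10 pc) + A  ⇒  2.04 − (-7.25) − 2.20 = 5 log₁₀(d/10)
7.090 = 5 log₁₀(d/10)
log₁₀ d = (m − M − A)/5 + 1 = 2.4180
d = 10^2.4180 = 261.8 pc
= 853.5 ly

d ≈ 854 ly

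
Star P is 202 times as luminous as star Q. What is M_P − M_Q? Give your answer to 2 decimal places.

M_P − M_Q ≈ -5.76

Pogson: ΔM = −2.5 log₁₀(ratio) = −2.5 log₁₀(202) = −2.5 × 2.3054 = -5.763
Star P is brighter, so it has the smaller magnitude: the difference is negative.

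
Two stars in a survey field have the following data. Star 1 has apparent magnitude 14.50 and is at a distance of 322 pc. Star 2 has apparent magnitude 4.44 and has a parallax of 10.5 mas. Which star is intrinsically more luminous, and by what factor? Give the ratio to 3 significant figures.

Star 1: M = m − 5 log₁₀ d + 5 = 14.50 − 5·2.5079 + 5 = 6.961
Star 2: p = 10.5 mas = 0.0105″ → d = 1/p = 95.24 pc
Star 2: M = m − 5 log₁₀ d + 5 = 4.44 − 5·1.9788 + 5 = -0.454
ΔM = M_1 − M_2 = 6.961 − (-0.454) = 7.415; smaller M is more luminous → Star 2.
L ratio = 10^(0.4 |ΔM|) = 10^2.966 = 924.5

Star 2 is more luminous, by a factor of 925.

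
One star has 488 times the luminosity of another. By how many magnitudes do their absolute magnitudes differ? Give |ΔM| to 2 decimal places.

|ΔM| ≈ 6.72

Pogson: ΔM = −2.5 log₁₀(ratio) = −2.5 log₁₀(488) = −2.5 × 2.6884 = -6.721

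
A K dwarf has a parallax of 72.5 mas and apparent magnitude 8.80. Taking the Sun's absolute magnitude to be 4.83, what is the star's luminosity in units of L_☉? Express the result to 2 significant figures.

d = 1/p = 1000/72.5 mas = 13.79 pc
M = m − 5 log₁₀ d + 5 = 8.80 − 5·1.1397 + 5 = 8.102
M − M_☉ = 8.102 − 4.83 = 3.272
L/L_☉ = 10^(−0.4 × 3.272) = 0.04913

L/L_☉ ≈ 0.049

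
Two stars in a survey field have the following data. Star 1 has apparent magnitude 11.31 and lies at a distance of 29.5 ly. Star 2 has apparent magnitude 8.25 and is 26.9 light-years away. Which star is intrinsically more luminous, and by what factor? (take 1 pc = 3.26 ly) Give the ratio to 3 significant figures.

Star 2 is more luminous, by a factor of 13.9.

Star 1: d = 29.5 ly / 3.26 = 9.049 pc
Star 1: M = m − 5 log₁₀ d + 5 = 11.31 − 5·0.9566 + 5 = 11.527
Star 2: d = 26.9 ly / 3.26 = 8.252 pc
Star 2: M = m − 5 log₁₀ d + 5 = 8.25 − 5·0.9165 + 5 = 8.667
ΔM = M_1 − M_2 = 11.527 − (8.667) = 2.860; smaller M is more luminous → Star 2.
L ratio = 10^(0.4 |ΔM|) = 10^1.144 = 13.93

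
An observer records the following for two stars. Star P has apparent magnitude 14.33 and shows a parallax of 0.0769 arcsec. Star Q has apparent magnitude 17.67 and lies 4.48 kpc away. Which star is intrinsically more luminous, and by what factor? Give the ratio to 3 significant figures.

Star Q is more luminous, by a factor of 5480.

Star P: d = 1/p = 1/0.0769″ = 13.00 pc
Star P: M = m − 5 log₁₀ d + 5 = 14.33 − 5·1.1141 + 5 = 13.760
Star Q: d = 4.48 kpc = 4480 pc
Star Q: M = m − 5 log₁₀ d + 5 = 17.67 − 5·3.6513 + 5 = 4.414
ΔM = M_P − M_Q = 13.760 − (4.414) = 9.346; smaller M is more luminous → Star Q.
L ratio = 10^(0.4 |ΔM|) = 10^3.738 = 5475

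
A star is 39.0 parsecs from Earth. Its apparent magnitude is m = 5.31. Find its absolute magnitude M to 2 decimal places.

M ≈ 2.35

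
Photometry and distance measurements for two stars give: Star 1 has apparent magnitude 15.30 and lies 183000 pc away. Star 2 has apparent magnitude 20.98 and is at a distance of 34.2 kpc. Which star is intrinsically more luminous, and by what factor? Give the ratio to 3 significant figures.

Star 1 is more luminous, by a factor of 5360.

Star 1: M = m − 5 log₁₀ d + 5 = 15.30 − 5·5.2625 + 5 = -6.012
Star 2: d = 34.2 kpc = 34200 pc
Star 2: M = m − 5 log₁₀ d + 5 = 20.98 − 5·4.5340 + 5 = 3.310
ΔM = M_1 − M_2 = -6.012 − (3.310) = -9.322; smaller M is more luminous → Star 1.
L ratio = 10^(0.4 |ΔM|) = 10^3.729 = 5356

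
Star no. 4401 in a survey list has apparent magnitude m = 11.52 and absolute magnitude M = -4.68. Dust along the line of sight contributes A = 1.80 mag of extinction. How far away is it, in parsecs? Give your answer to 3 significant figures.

m − M = 5 log₁₀(d/10 pc) + A  ⇒  11.52 − (-4.68) − 1.80 = 5 log₁₀(d/10)
14.400 = 5 log₁₀(d/10)
log₁₀ d = (m − M − A)/5 + 1 = 3.8800
d = 10^3.8800 = 7586 pc

d ≈ 7590 pc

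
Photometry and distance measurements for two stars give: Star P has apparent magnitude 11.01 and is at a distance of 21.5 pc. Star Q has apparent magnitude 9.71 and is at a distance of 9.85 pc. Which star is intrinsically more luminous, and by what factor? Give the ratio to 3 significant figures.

Star P: M = m − 5 log₁₀ d + 5 = 11.01 − 5·1.3324 + 5 = 9.348
Star Q: M = m − 5 log₁₀ d + 5 = 9.71 − 5·0.9934 + 5 = 9.743
ΔM = M_P − M_Q = 9.348 − (9.743) = -0.395; smaller M is more luminous → Star P.
L ratio = 10^(0.4 |ΔM|) = 10^0.158 = 1.439

Star P is more luminous, by a factor of 1.44.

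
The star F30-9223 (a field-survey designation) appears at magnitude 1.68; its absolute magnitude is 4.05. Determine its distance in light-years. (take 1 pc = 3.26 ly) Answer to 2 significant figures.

d ≈ 11 ly

μ = m − M = -2.370
m − M = 5 log₁₀ d − 5
log₁₀ d = (m − M)/5 + 1 = 0.5260
d = 10^0.5260 = 3.357 pc
= 10.95 ly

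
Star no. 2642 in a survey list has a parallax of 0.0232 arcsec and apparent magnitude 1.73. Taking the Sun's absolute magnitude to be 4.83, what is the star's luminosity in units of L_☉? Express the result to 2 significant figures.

d = 1/p = 1/0.0232″ = 43.10 pc
M = m − 5 log₁₀ d + 5 = 1.73 − 5·1.6345 + 5 = -1.443
M − M_☉ = -1.443 − 4.83 = -6.273
L/L_☉ = 10^(−0.4 × -6.273) = 322.9

L/L_☉ ≈ 320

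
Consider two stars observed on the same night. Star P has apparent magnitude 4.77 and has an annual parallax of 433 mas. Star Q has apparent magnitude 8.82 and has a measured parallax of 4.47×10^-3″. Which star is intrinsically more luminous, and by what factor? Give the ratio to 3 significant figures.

Star P: p = 433 mas = 0.433″ → d = 1/p = 2.309 pc
Star P: M = m − 5 log₁₀ d + 5 = 4.77 − 5·0.3635 + 5 = 7.952
Star Q: d = 1/p = 1/4.47×10^-3″ = 223.7 pc
Star Q: M = m − 5 log₁₀ d + 5 = 8.82 − 5·2.3497 + 5 = 2.072
ΔM = M_P − M_Q = 7.952 − (2.072) = 5.881; smaller M is more luminous → Star Q.
L ratio = 10^(0.4 |ΔM|) = 10^2.352 = 225.1

Star Q is more luminous, by a factor of 225.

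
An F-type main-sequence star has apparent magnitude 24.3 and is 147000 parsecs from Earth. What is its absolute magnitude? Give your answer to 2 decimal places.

M ≈ 3.46

5 log₁₀(d/10 pc) = 5 log₁₀(147000) − 5 = 20.837
M = m − 5 log₁₀(d/10) = 24.3 − 20.837 = 3.463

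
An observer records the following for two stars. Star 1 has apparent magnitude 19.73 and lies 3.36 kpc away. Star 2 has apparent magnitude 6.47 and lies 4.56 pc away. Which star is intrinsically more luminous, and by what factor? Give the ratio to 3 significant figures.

Star 1 is more luminous, by a factor of 2.70.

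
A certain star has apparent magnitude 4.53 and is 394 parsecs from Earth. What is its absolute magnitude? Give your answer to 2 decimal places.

5 log₁₀(d/10 pc) = 5 log₁₀(394.0) − 5 = 7.977
M = m − 5 log₁₀(d/10) = 4.53 − 7.977 = -3.447

M ≈ -3.45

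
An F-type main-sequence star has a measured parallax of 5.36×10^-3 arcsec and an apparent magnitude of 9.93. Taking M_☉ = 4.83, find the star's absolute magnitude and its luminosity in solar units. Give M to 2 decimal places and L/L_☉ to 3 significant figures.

d = 1/p = 1/5.36×10^-3″ = 186.6 pc
M = m − 5 log₁₀ d + 5 = 9.93 − 5·2.2708 + 5 = 3.576
M − M_☉ = 3.576 − 4.83 = -1.254
L/L_☉ = 10^(−0.4 × -1.254) = 3.174

M ≈ 3.58; L/L_☉ ≈ 3.17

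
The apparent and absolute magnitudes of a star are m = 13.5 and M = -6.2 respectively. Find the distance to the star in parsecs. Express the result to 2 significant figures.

d ≈ 87000 pc

μ = m − M = 19.700
m − M = 5 log₁₀ d − 5
log₁₀ d = (m − M)/5 + 1 = 4.9400
d = 10^4.9400 = 87100 pc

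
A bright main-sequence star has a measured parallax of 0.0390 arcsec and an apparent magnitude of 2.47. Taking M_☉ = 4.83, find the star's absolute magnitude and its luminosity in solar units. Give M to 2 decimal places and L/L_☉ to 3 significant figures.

d = 1/p = 1/0.0390″ = 25.64 pc
M = m − 5 log₁₀ d + 5 = 2.47 − 5·1.4089 + 5 = 0.425
M − M_☉ = 0.425 − 4.83 = -4.405
L/L_☉ = 10^(−0.4 × -4.405) = 57.79

M ≈ 0.43; L/L_☉ ≈ 57.8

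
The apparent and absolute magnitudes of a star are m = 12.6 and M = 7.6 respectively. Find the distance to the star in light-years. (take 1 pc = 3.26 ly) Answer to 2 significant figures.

μ = m − M = 5.000
m − M = 5 log₁₀ d − 5
log₁₀ d = (m − M)/5 + 1 = 2.0000
d = 10^2.0000 = 100.0 pc
= 326.0 ly

d ≈ 330 ly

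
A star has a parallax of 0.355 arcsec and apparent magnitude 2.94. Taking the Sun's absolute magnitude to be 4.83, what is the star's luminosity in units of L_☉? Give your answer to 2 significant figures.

L/L_☉ ≈ 0.45

d = 1/p = 1/0.355″ = 2.817 pc
M = m − 5 log₁₀ d + 5 = 2.94 − 5·0.4498 + 5 = 5.691
M − M_☉ = 5.691 − 4.83 = 0.861
L/L_☉ = 10^(−0.4 × 0.861) = 0.4524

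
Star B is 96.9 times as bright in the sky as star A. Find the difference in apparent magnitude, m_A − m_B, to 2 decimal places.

Pogson: Δm = −2.5 log₁₀(ratio) = −2.5 log₁₀(96.9) = −2.5 × 1.9863 = -4.966
Star B is brighter so has the smaller magnitude: m_A − m_B is positive.

m_A − m_B ≈ 4.97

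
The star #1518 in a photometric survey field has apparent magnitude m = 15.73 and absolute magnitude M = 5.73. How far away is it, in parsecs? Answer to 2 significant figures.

Distance modulus: m − M = 15.73 − (5.73) = 10.000
m − M = 5 log₁₀ d − 5
log₁₀ d = (m − M)/5 + 1 = 3.0000
d = 10^3.0000 = 1000 pc

d ≈ 1000 pc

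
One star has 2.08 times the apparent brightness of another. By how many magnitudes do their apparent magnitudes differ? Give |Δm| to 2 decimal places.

Pogson: Δm = −2.5 log₁₀(ratio) = −2.5 log₁₀(2.08) = −2.5 × 0.3181 = -0.795

|Δm| ≈ 0.80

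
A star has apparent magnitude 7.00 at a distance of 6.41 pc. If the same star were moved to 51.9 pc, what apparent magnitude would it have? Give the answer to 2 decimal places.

m ≈ 11.54

Flux ∝ 1/d², so Δm = 5 log₁₀(d₂/d₁) = 5 log₁₀(51.9/6.41) = 4.542
m₂ = m₁ + Δm = 7.00 + (4.542) = 11.542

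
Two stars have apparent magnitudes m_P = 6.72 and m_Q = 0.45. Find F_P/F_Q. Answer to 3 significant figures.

F_P/F_Q ≈ 3.10×10^-3

Magnitude difference = 6.27
Flux ratio = 10^(−0.4 Δm) = 10^(−0.4 × 6.27) = 10^-2.508 = 3.105×10^-3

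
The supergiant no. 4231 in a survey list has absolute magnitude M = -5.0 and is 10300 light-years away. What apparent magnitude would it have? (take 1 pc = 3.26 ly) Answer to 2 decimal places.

m ≈ 7.50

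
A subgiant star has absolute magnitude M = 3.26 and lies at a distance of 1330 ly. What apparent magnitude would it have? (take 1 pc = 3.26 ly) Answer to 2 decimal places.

d = 1330 ly / 3.26 = 408.0 pc
m = M + 5 log₁₀ d − 5 = 3.26 + 5·2.6106 − 5 = 11.313

m ≈ 11.31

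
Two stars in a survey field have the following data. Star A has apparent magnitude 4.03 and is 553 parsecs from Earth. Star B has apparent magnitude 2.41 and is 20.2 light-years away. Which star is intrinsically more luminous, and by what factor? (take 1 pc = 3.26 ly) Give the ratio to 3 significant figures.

Star A is more luminous, by a factor of 1790.

Star A: M = m − 5 log₁₀ d + 5 = 4.03 − 5·2.7427 + 5 = -4.684
Star B: d = 20.2 ly / 3.26 = 6.196 pc
Star B: M = m − 5 log₁₀ d + 5 = 2.41 − 5·0.7921 + 5 = 3.449
ΔM = M_A − M_B = -4.684 − (3.449) = -8.133; smaller M is more luminous → Star A.
L ratio = 10^(0.4 |ΔM|) = 10^3.253 = 1791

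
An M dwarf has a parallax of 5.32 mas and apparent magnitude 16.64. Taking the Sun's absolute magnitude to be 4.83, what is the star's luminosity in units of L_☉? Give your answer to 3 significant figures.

d = 1/p = 1000/5.32 mas = 188.0 pc
M = m − 5 log₁₀ d + 5 = 16.64 − 5·2.2741 + 5 = 10.270
M − M_☉ = 10.270 − 4.83 = 5.440
L/L_☉ = 10^(−0.4 × 5.440) = 6.671×10^-3

L/L_☉ ≈ 6.67×10^-3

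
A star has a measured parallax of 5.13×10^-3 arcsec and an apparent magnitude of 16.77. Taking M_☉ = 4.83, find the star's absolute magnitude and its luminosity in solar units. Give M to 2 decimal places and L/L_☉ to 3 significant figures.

M ≈ 10.32; L/L_☉ ≈ 6.36×10^-3

d = 1/p = 1/5.13×10^-3″ = 194.9 pc
M = m − 5 log₁₀ d + 5 = 16.77 − 5·2.2899 + 5 = 10.321
M − M_☉ = 10.321 − 4.83 = 5.491
L/L_☉ = 10^(−0.4 × 5.491) = 6.365×10^-3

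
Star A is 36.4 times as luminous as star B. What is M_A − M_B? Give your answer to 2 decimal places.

M_A − M_B ≈ -3.90

Pogson: ΔM = −2.5 log₁₀(ratio) = −2.5 log₁₀(36.4) = −2.5 × 1.5611 = -3.903
Star A is brighter, so it has the smaller magnitude: the difference is negative.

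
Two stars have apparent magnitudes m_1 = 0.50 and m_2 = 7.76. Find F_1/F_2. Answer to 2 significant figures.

Magnitude difference = -7.26
Flux ratio = 10^(−0.4 Δm) = 10^(−0.4 × -7.26) = 10^2.904 = 801.7

F_1/F_2 ≈ 800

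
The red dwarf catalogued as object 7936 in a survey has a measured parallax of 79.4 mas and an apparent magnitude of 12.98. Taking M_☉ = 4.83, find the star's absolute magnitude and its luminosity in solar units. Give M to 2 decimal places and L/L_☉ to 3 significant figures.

d = 1/p = 1000/79.4 mas = 12.59 pc
M = m − 5 log₁₀ d + 5 = 12.98 − 5·1.1002 + 5 = 12.479
M − M_☉ = 12.479 − 4.83 = 7.649
L/L_☉ = 10^(−0.4 × 7.649) = 8.717×10^-4

M ≈ 12.48; L/L_☉ ≈ 8.72×10^-4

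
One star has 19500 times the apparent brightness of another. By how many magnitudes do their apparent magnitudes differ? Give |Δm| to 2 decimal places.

|Δm| ≈ 10.73

Pogson: Δm = −2.5 log₁₀(ratio) = −2.5 log₁₀(19500) = −2.5 × 4.2900 = -10.725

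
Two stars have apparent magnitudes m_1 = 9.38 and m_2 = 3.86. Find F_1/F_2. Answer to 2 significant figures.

Magnitude difference = 5.52
Flux ratio = 10^(−0.4 Δm) = 10^(−0.4 × 5.52) = 10^-2.208 = 6.194×10^-3

F_1/F_2 ≈ 6.2×10^-3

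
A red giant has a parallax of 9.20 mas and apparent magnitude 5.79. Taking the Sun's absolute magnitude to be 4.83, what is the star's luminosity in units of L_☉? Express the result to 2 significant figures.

L/L_☉ ≈ 49

d = 1/p = 1000/9.20 mas = 108.7 pc
M = m − 5 log₁₀ d + 5 = 5.79 − 5·2.0362 + 5 = 0.609
M − M_☉ = 0.609 − 4.83 = -4.221
L/L_☉ = 10^(−0.4 × -4.221) = 48.80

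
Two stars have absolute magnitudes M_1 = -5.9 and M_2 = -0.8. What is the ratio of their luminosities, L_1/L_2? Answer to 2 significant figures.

L_1/L_2 ≈ 110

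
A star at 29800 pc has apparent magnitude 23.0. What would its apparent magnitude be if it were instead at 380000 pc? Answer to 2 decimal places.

m ≈ 28.53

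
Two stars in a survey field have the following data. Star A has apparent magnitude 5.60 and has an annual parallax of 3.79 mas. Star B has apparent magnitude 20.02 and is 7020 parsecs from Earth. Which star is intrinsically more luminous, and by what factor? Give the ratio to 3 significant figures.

Star A is more luminous, by a factor of 828.

Star A: p = 3.79 mas = 3.79×10^-3″ → d = 1/p = 263.9 pc
Star A: M = m − 5 log₁₀ d + 5 = 5.60 − 5·2.4214 + 5 = -1.507
Star B: M = m − 5 log₁₀ d + 5 = 20.02 − 5·3.8463 + 5 = 5.788
ΔM = M_A − M_B = -1.507 − (5.788) = -7.295; smaller M is more luminous → Star A.
L ratio = 10^(0.4 |ΔM|) = 10^2.918 = 828.0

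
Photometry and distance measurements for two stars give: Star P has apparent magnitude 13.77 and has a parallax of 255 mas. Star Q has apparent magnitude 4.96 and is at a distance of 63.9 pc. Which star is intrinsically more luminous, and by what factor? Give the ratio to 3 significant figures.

Star P: p = 255 mas = 0.255″ → d = 1/p = 3.922 pc
Star P: M = m − 5 log₁₀ d + 5 = 13.77 − 5·0.5935 + 5 = 15.803
Star Q: M = m − 5 log₁₀ d + 5 = 4.96 − 5·1.8055 + 5 = 0.932
ΔM = M_P − M_Q = 15.803 − (0.932) = 14.870; smaller M is more luminous → Star Q.
L ratio = 10^(0.4 |ΔM|) = 10^5.948 = 887300

Star Q is more luminous, by a factor of 887000.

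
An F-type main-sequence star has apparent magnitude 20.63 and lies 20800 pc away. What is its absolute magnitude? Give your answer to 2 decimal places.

M ≈ 4.04

5 log₁₀(d/10 pc) = 5 log₁₀(20800) − 5 = 16.590
M = m − 5 log₁₀(d/10) = 20.63 − 16.590 = 4.040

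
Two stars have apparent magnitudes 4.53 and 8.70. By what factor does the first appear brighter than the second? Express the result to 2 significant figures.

Δm = 4.53 − (8.70) = -4.17
Flux ratio = 10^(−0.4 Δm) = 10^(−0.4 × -4.17) = 10^1.668 = 46.56

47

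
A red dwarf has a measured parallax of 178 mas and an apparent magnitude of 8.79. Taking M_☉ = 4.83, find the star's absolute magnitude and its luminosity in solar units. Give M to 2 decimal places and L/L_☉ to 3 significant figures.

M ≈ 10.04; L/L_☉ ≈ 8.23×10^-3

d = 1/p = 1000/178 mas = 5.618 pc
M = m − 5 log₁₀ d + 5 = 8.79 − 5·0.7496 + 5 = 10.042
M − M_☉ = 10.042 − 4.83 = 5.212
L/L_☉ = 10^(−0.4 × 5.212) = 8.225×10^-3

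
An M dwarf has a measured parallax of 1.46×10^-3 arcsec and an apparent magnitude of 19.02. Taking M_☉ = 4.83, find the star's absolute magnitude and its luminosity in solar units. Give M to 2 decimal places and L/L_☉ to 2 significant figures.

M ≈ 9.84; L/L_☉ ≈ 9.9×10^-3

d = 1/p = 1/1.46×10^-3″ = 684.9 pc
M = m − 5 log₁₀ d + 5 = 19.02 − 5·2.8356 + 5 = 9.842
M − M_☉ = 9.842 − 4.83 = 5.012
L/L_☉ = 10^(−0.4 × 5.012) = 9.892×10^-3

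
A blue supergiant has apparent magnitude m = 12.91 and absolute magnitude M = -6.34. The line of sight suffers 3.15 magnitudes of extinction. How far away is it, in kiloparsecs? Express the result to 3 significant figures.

d ≈ 16.6 kpc

m − M = 5 log₁₀(d/10 pc) + A  ⇒  12.91 − (-6.34) − 3.15 = 5 log₁₀(d/10)
16.100 = 5 log₁₀(d/10)
log₁₀ d = (m − M − A)/5 + 1 = 4.2200
d = 10^4.2200 = 16600 pc
= 16.60 kpc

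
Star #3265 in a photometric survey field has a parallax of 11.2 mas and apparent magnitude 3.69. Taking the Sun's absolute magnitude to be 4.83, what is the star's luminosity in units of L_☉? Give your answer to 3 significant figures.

L/L_☉ ≈ 228

d = 1/p = 1000/11.2 mas = 89.29 pc
M = m − 5 log₁₀ d + 5 = 3.69 − 5·1.9508 + 5 = -1.064
M − M_☉ = -1.064 − 4.83 = -5.894
L/L_☉ = 10^(−0.4 × -5.894) = 227.8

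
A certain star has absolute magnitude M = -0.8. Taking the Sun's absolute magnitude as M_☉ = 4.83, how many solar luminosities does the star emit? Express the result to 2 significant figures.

M − M_☉ = -0.8 − 4.83 = -5.630
L/L_☉ = 10^(−0.4 (M − M_☉)) = 10^2.252 = 178.6

L/L_☉ ≈ 180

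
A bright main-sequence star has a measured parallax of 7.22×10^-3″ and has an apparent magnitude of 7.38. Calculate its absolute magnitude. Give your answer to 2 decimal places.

M ≈ 1.67

d = 1/p = 1/7.22×10^-3″ = 138.5 pc
5 log₁₀(d/10 pc) = 5 log₁₀(138.5) − 5 = 5.707
M = m − 5 log₁₀(d/10) = 7.38 − 5.707 = 1.673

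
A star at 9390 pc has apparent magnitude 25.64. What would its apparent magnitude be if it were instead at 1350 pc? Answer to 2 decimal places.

m ≈ 21.43

Flux ∝ 1/d², so Δm = 5 log₁₀(d₂/d₁) = 5 log₁₀(1350/9390) = -4.212
m₂ = m₁ + Δm = 25.64 + (-4.212) = 21.428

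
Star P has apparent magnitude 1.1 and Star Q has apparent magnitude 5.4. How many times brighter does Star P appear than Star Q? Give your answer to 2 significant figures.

52

Δm = 1.1 − (5.4) = -4.3
Flux ratio = 10^(−0.4 Δm) = 10^(−0.4 × -4.3) = 10^1.720 = 52.48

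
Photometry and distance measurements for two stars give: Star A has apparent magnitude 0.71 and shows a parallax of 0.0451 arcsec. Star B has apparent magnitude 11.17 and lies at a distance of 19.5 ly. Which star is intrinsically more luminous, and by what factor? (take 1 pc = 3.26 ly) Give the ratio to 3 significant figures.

Star A is more luminous, by a factor of 210000.

Star A: d = 1/p = 1/0.0451″ = 22.17 pc
Star A: M = m − 5 log₁₀ d + 5 = 0.71 − 5·1.3458 + 5 = -1.019
Star B: d = 19.5 ly / 3.26 = 5.982 pc
Star B: M = m − 5 log₁₀ d + 5 = 11.17 − 5·0.7768 + 5 = 12.286
ΔM = M_A − M_B = -1.019 − (12.286) = -13.305; smaller M is more luminous → Star A.
L ratio = 10^(0.4 |ΔM|) = 10^5.322 = 209900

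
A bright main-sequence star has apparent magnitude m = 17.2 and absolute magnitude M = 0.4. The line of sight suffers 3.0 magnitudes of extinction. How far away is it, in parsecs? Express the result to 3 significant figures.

m − M = 5 log₁₀(d/10 pc) + A  ⇒  17.2 − (0.4) − 3.0 = 5 log₁₀(d/10)
13.800 = 5 log₁₀(d/10)
log₁₀ d = (m − M − A)/5 + 1 = 3.7600
d = 10^3.7600 = 5754 pc

d ≈ 5750 pc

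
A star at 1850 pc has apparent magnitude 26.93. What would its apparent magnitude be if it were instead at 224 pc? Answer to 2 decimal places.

Flux ∝ 1/d², so Δm = 5 log₁₀(d₂/d₁) = 5 log₁₀(224/1850) = -4.585
m₂ = m₁ + Δm = 26.93 + (-4.585) = 22.345

m ≈ 22.35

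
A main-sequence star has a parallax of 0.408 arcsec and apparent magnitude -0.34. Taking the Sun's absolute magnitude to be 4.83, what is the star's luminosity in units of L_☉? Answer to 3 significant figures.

L/L_☉ ≈ 7.03

d = 1/p = 1/0.408″ = 2.451 pc
M = m − 5 log₁₀ d + 5 = -0.34 − 5·0.3893 + 5 = 2.713
M − M_☉ = 2.713 − 4.83 = -2.117
L/L_☉ = 10^(−0.4 × -2.117) = 7.026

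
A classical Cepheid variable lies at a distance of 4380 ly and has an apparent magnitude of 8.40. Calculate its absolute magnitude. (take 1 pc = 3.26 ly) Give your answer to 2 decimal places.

d = 4380 ly / 3.26 = 1344 pc
5 log₁₀(d/10 pc) = 5 log₁₀(1344) − 5 = 10.641
M = m − 5 log₁₀(d/10) = 8.40 − 10.641 = -2.241

M ≈ -2.24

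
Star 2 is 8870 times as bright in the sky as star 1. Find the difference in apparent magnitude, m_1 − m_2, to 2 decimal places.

m_1 − m_2 ≈ 9.87

Pogson: Δm = −2.5 log₁₀(ratio) = −2.5 log₁₀(8870) = −2.5 × 3.9479 = -9.870
Star 2 is brighter so has the smaller magnitude: m_1 − m_2 is positive.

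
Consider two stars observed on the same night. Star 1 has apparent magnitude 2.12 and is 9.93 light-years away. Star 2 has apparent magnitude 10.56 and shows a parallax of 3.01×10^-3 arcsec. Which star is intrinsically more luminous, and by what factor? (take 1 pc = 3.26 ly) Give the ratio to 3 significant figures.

Star 2 is more luminous, by a factor of 5.00.

Star 1: d = 9.93 ly / 3.26 = 3.046 pc
Star 1: M = m − 5 log₁₀ d + 5 = 2.12 − 5·0.4837 + 5 = 4.701
Star 2: d = 1/p = 1/3.01×10^-3″ = 332.2 pc
Star 2: M = m − 5 log₁₀ d + 5 = 10.56 − 5·2.5214 + 5 = 2.953
ΔM = M_1 − M_2 = 4.701 − (2.953) = 1.749; smaller M is more luminous → Star 2.
L ratio = 10^(0.4 |ΔM|) = 10^0.699 = 5.005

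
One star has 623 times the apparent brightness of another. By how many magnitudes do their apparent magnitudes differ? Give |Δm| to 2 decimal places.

|Δm| ≈ 6.99

Pogson: Δm = −2.5 log₁₀(ratio) = −2.5 log₁₀(623) = −2.5 × 2.7945 = -6.986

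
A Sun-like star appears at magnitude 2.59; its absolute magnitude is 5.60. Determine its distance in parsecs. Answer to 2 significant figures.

μ = m − M = -3.010
m − M = 5 log₁₀ d − 5
log₁₀ d = (m − M)/5 + 1 = 0.3980
d = 10^0.3980 = 2.500 pc

d ≈ 2.5 pc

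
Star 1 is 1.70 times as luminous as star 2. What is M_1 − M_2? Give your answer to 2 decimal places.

M_1 − M_2 ≈ -0.58

Pogson: ΔM = −2.5 log₁₀(ratio) = −2.5 log₁₀(1.70) = −2.5 × 0.2304 = -0.576
Star 1 is brighter, so it has the smaller magnitude: the difference is negative.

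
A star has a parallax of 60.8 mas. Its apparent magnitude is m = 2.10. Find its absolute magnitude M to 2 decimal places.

M ≈ 1.02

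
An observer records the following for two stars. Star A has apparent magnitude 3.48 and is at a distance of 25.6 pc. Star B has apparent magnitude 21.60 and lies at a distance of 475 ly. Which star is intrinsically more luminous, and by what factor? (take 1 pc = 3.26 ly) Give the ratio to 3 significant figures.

Star A: M = m − 5 log₁₀ d + 5 = 3.48 − 5·1.4082 + 5 = 1.439
Star B: d = 475 ly / 3.26 = 145.7 pc
Star B: M = m − 5 log₁₀ d + 5 = 21.60 − 5·2.1635 + 5 = 15.783
ΔM = M_A − M_B = 1.439 − (15.783) = -14.344; smaller M is more luminous → Star A.
L ratio = 10^(0.4 |ΔM|) = 10^5.738 = 546400

Star A is more luminous, by a factor of 546000.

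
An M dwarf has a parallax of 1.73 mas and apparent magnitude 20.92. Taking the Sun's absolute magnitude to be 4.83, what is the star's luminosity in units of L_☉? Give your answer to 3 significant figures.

L/L_☉ ≈ 1.22×10^-3

d = 1/p = 1000/1.73 mas = 578.0 pc
M = m − 5 log₁₀ d + 5 = 20.92 − 5·2.7620 + 5 = 12.110
M − M_☉ = 12.110 − 4.83 = 7.280
L/L_☉ = 10^(−0.4 × 7.280) = 1.224×10^-3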